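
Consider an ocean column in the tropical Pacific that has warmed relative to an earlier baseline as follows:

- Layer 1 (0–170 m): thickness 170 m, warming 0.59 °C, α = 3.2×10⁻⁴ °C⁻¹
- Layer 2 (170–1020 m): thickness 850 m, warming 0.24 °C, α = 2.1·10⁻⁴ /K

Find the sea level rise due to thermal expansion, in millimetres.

170 × 0.59 × 3.2×10⁻⁴ = 0.032096 m
850 × 2.1×10⁻⁴ × 0.24 = 0.04284 m
Δh = 0.032096 + 0.04284 = 0.074936 m

75 mm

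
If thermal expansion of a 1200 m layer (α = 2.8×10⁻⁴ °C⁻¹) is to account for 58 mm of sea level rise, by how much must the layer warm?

ΔT = Δh/(αH) = 0.058 / (2.8×10⁻⁴ × 1200) ≈ 0.1726 K

0.173 K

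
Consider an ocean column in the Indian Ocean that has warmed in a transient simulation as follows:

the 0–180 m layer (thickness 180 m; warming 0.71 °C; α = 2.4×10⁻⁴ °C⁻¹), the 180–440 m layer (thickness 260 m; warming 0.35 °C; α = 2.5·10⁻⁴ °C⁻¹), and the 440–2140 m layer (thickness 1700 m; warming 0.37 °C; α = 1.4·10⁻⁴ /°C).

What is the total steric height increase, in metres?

0.141 m

0–180 m: 2.4×10⁻⁴ × 180 × 0.71 = 0.030672 m
260 × 0.35 × 2.5×10⁻⁴ = 0.02275 m
440–2140 m: 1700 × 1.4×10⁻⁴ × 0.37 = 0.08806 m
Δh = 0.030672 + 0.02275 + 0.08806 = 0.141482 m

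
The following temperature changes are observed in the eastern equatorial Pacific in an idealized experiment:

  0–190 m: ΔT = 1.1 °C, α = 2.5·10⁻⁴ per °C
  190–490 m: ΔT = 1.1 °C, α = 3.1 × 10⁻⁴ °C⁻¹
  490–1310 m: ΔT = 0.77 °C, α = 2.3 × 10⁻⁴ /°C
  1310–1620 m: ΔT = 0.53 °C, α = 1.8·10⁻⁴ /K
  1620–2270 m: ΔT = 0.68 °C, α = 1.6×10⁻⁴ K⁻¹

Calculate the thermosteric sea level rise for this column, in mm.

0–190 m: 2.5×10⁻⁴ × 1.1 × 190 = 0.05225 m
190–490 m: 3.1×10⁻⁴ × 1.1 × 300 = 0.10230 m
490–1310 m: 820 × 2.3×10⁻⁴ × 0.77 = 0.145222 m
Layer 4: 1.8×10⁻⁴ × 0.53 × 310 = 0.029574 m
Layer 5: 0.68 × 650 × 1.6×10⁻⁴ = 0.07072 m
Δh = 0.05225 + 0.10230 + 0.145222 + 0.029574 + 0.07072 = 0.400066 m

Δh = 400 mm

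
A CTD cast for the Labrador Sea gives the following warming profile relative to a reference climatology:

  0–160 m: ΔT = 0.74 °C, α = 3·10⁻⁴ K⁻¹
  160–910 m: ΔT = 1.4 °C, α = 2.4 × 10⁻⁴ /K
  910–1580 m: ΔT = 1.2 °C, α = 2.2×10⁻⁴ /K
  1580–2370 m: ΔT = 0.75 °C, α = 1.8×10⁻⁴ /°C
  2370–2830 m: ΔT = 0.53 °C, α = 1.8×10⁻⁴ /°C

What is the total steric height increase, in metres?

3×10⁻⁴ × 160 × 0.74 = 0.03552 m
2.4×10⁻⁴ × 1.4 × 750 = 0.25200 m
Layer 3: 1.2 × 2.2×10⁻⁴ × 670 = 0.17688 m
Layer 4: 1.8×10⁻⁴ × 0.75 × 790 = 0.10665 m
Layer 5: 460 × 0.53 × 1.8×10⁻⁴ = 0.043884 m
Δh = 0.03552 + 0.25200 + 0.17688 + 0.10665 + 0.043884 = 0.614934 m ≈ 0.615 m

Δh = 0.615 m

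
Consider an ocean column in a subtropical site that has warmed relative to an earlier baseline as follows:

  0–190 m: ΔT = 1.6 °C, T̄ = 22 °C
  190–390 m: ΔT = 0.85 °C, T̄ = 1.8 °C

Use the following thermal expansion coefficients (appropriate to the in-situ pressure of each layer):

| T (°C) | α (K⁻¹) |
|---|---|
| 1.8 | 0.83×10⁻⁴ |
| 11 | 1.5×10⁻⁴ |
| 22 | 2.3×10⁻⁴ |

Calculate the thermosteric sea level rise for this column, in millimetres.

Layer 1 at 22 °C → α = 2.3×10⁻⁴ K⁻¹
Layer 2 at 1.8 °C → α = 0.83×10⁻⁴ K⁻¹
190 × 1.6 × 2.3×10⁻⁴ = 0.06992 m
0.83×10⁻⁴ × 200 × 0.85 = 0.01411 m
Δh = 0.06992 + 0.01411 = 0.08403 m

about 84 mm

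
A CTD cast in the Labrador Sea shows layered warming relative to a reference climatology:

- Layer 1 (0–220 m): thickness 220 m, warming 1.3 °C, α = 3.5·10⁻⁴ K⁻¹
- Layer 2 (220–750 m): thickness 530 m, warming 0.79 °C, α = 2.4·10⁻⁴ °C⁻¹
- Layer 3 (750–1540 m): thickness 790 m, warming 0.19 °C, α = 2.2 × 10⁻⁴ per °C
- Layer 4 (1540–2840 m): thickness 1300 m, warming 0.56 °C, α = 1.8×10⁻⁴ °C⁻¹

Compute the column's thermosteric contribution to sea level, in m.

3.5×10⁻⁴ × 220 × 1.3 = 0.10010 m
220–750 m: 2.4×10⁻⁴ × 0.79 × 530 = 0.100488 m
750–1540 m: 0.19 × 790 × 2.2×10⁻⁴ = 0.033022 m
Layer 4: 1300 × 0.56 × 1.8×10⁻⁴ = 0.13104 m
Δh = 0.10010 + 0.100488 + 0.033022 + 0.13104 = 0.36465 m

0.365 m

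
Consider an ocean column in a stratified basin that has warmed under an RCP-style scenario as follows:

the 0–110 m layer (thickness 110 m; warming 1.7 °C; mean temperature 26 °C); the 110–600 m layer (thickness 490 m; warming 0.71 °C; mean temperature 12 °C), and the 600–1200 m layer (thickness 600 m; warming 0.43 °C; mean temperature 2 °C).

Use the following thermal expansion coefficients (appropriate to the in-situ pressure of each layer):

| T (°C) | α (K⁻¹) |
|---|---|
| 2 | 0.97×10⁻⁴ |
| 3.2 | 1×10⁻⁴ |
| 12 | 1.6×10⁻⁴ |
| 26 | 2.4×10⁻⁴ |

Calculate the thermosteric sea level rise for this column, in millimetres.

Layer 1 at 26 °C → α = 2.4×10⁻⁴ K⁻¹
Layer 2 at 12 °C → α = 1.6×10⁻⁴ K⁻¹
Layer 3 at 2 °C → α = 0.97×10⁻⁴ K⁻¹
1.7 × 2.4×10⁻⁴ × 110 = 0.04488 m
1.6×10⁻⁴ × 490 × 0.71 = 0.055664 m
0.43 × 600 × 0.97×10⁻⁴ = 0.025026 m
Δh = 0.04488 + 0.055664 + 0.025026 = 0.12557 m ≈ 126 mm

about 126 mm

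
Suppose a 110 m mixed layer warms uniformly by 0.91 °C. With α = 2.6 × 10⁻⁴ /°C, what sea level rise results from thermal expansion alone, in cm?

Δh = αΔT·H = 2.6×10⁻⁴ × 0.91 × 110 = 0.026026 m

2.60 cm of thermosteric rise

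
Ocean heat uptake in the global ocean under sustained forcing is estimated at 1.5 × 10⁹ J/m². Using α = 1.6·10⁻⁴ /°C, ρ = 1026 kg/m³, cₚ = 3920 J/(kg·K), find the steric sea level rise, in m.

0.060 m of thermosteric rise

Δh = αQ/(ρcₚ) = 1.6×10⁻⁴ × 1.5×10⁹ / (1026 × 3920) ≈ 0.059673 m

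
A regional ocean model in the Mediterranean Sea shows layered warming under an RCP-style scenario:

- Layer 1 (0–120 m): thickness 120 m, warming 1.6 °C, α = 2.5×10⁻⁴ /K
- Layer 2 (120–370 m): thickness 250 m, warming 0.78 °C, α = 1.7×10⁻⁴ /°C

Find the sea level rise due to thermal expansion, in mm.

Δh = 81.2 mm

2.5×10⁻⁴ × 120 × 1.6 = 0.04800 m
250 × 0.78 × 1.7×10⁻⁴ = 0.03315 m
Δh = 0.04800 + 0.03315 = 0.08115 m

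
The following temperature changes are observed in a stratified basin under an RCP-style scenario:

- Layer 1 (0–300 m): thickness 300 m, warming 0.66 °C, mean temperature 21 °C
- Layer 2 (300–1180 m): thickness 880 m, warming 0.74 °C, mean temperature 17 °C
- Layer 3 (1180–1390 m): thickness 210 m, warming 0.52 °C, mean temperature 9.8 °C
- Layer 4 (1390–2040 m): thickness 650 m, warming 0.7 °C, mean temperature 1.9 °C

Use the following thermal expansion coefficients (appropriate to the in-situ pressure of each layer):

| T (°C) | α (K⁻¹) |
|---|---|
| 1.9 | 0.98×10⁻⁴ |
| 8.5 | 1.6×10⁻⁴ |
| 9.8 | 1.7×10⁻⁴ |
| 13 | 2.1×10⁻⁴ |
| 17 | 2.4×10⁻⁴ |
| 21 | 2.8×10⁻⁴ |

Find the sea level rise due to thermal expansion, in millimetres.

270 mm

Layer 1 at 21 °C → α = 2.8×10⁻⁴ K⁻¹
Layer 2 at 17 °C → α = 2.4×10⁻⁴ K⁻¹
Layer 3 at 9.8 °C → α = 1.7×10⁻⁴ K⁻¹
Layer 4 at 1.9 °C → α = 0.98×10⁻⁴ K⁻¹
0–300 m: 0.66 × 300 × 2.8×10⁻⁴ = 0.05544 m
880 × 0.74 × 2.4×10⁻⁴ = 0.156288 m
1180–1390 m: 1.7×10⁻⁴ × 0.52 × 210 = 0.018564 m
Layer 4: 650 × 0.7 × 0.98×10⁻⁴ = 0.04459 m
Δh = 0.05544 + 0.156288 + 0.018564 + 0.04459 = 0.274882 m ≈ 270 mm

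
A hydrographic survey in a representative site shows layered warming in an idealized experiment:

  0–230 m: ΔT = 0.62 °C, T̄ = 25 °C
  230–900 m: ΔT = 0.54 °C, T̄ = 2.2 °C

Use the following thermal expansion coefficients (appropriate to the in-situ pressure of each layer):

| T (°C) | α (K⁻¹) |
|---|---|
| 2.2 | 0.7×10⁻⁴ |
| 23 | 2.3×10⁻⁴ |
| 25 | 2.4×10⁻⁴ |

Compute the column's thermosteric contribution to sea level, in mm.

Layer 1 at 25 °C → α = 2.4×10⁻⁴ K⁻¹
Layer 2 at 2.2 °C → α = 0.7×10⁻⁴ K⁻¹
2.4×10⁻⁴ × 0.62 × 230 = 0.034224 m
Layer 2: 670 × 0.7×10⁻⁴ × 0.54 = 0.025326 m
Δh = 0.034224 + 0.025326 = 0.05955 m

about 59.6 mm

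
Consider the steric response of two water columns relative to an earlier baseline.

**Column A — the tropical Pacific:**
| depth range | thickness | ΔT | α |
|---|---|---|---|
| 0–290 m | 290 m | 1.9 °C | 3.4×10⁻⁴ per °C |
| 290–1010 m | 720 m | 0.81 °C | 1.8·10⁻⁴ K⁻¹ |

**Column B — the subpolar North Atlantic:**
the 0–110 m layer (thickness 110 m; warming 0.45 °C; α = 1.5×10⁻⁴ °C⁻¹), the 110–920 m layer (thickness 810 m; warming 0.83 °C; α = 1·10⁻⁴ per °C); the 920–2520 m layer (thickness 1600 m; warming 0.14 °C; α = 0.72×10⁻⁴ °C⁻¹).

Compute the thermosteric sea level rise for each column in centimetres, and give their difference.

A 0–290 m: 290 × 1.9 × 3.4×10⁻⁴ = 0.18734 m
A 290–1010 m: 720 × 0.81 × 1.8×10⁻⁴ = 0.104976 m
A total: 0.292316 m
B 110 × 0.45 × 1.5×10⁻⁴ = 0.007425 m
B Layer 2: 1×10⁻⁴ × 0.83 × 810 = 0.06723 m
B Layer 3: 1600 × 0.14 × 0.72×10⁻⁴ = 0.016128 m
B total: 0.090783 m
Difference: 0.292316 − 0.090783 = 0.201533 m

Δh_A ≈ 29 cm, Δh_B ≈ 9.1 cm; difference ≈ 20 cm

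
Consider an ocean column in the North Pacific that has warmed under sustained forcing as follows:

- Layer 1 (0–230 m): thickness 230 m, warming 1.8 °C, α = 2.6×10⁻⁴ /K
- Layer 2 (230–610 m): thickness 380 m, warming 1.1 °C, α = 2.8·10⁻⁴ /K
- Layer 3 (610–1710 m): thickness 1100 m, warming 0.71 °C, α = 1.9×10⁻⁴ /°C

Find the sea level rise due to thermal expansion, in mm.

Layer 1: 2.6×10⁻⁴ × 230 × 1.8 = 0.10764 m
1.1 × 2.8×10⁻⁴ × 380 = 0.11704 m
Layer 3: 1.9×10⁻⁴ × 0.71 × 1100 = 0.14839 m
Δh = 0.10764 + 0.11704 + 0.14839 = 0.37307 m ≈ 373 mm

373 mm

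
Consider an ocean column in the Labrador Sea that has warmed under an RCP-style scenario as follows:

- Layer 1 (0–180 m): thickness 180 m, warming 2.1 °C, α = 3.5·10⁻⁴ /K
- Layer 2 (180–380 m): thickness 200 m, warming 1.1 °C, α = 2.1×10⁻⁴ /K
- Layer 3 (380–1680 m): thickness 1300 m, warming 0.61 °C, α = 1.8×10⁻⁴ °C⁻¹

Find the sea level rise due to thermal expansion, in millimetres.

Δh ≈ 321 mm

3.5×10⁻⁴ × 2.1 × 180 = 0.13230 m
180–380 m: 2.1×10⁻⁴ × 1.1 × 200 = 0.04620 m
380–1680 m: 1300 × 1.8×10⁻⁴ × 0.61 = 0.14274 m
Δh = 0.13230 + 0.04620 + 0.14274 = 0.32124 m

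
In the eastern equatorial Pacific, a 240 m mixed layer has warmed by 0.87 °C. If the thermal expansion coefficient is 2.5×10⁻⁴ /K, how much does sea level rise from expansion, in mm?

Δh = αΔT·H = 2.5×10⁻⁴ × 0.87 × 240 = 0.05220 m

52 mm of thermosteric rise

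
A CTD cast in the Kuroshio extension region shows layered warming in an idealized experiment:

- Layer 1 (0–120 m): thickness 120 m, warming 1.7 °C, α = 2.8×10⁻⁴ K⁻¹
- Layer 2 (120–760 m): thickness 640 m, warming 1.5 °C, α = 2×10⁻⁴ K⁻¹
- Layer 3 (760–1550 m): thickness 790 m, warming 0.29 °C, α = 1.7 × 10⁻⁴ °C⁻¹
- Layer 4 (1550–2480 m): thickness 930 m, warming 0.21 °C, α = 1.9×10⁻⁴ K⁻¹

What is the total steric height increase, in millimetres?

Layer 1: 1.7 × 2.8×10⁻⁴ × 120 = 0.05712 m
120–760 m: 640 × 2×10⁻⁴ × 1.5 = 0.19200 m
Layer 3: 0.29 × 1.7×10⁻⁴ × 790 = 0.038947 m
0.21 × 1.9×10⁻⁴ × 930 = 0.037107 m
Δh = 0.05712 + 0.19200 + 0.038947 + 0.037107 = 0.325174 m

Δh ≈ 325 mm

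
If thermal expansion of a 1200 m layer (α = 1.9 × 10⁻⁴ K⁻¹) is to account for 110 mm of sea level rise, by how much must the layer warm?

ΔT = Δh/(αH) = 0.11 / (1.9×10⁻⁴ × 1200) ≈ 0.4825 K

0.48 K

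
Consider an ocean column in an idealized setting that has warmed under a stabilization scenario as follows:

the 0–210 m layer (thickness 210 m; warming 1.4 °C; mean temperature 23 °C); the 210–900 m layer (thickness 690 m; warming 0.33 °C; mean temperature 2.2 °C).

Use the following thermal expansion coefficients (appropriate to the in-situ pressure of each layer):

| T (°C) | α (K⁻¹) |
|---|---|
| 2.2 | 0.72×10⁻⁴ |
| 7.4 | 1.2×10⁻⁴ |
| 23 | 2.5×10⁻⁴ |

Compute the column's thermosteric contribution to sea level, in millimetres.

90 mm of thermosteric rise

Layer 1 at 23 °C → α = 2.5×10⁻⁴ K⁻¹
Layer 2 at 2.2 °C → α = 0.72×10⁻⁴ K⁻¹
210 × 1.4 × 2.5×10⁻⁴ = 0.07350 m
Layer 2: 690 × 0.33 × 0.72×10⁻⁴ = 0.0163944 m
Δh = 0.07350 + 0.0163944 = 0.0898944 m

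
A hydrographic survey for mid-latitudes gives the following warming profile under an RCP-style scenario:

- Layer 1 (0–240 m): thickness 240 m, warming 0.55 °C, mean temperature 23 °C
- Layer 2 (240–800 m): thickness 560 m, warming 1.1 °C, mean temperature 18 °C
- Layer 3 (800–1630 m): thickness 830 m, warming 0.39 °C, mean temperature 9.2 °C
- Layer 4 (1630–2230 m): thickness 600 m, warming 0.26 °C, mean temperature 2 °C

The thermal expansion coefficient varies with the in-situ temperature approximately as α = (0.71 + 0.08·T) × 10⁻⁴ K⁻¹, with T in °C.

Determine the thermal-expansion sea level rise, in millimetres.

Layer 1: α = (0.71 + 0.08×23)×10⁻⁴ = 2.55×10⁻⁴ K⁻¹
Layer 2: α = (0.71 + 0.08×18)×10⁻⁴ = 2.15×10⁻⁴ K⁻¹
Layer 3: α = (0.71 + 0.08×9.2)×10⁻⁴ = 1.446×10⁻⁴ K⁻¹
Layer 4: α = (0.71 + 0.08×2)×10⁻⁴ = 0.87×10⁻⁴ K⁻¹
Layer 1: 0.55 × 240 × 2.55×10⁻⁴ = 0.03366 m
1.1 × 560 × 2.15×10⁻⁴ = 0.13244 m
Layer 3: 1.446×10⁻⁴ × 0.39 × 830 = 0.04680702 m
1630–2230 m: 0.87×10⁻⁴ × 0.26 × 600 = 0.013572 m
Δh = 0.03366 + 0.13244 + 0.04680702 + 0.013572 = 0.22647902 m

226 mm of thermosteric rise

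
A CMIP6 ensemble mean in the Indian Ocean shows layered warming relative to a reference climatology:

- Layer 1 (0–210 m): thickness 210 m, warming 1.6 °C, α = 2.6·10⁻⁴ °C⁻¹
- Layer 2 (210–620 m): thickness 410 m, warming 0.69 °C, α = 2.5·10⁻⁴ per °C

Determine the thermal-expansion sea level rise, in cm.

Layer 1: 2.6×10⁻⁴ × 210 × 1.6 = 0.08736 m
210–620 m: 2.5×10⁻⁴ × 410 × 0.69 = 0.070725 m
Δh = 0.08736 + 0.070725 = 0.158085 m ≈ 15.8 cm

Δh ≈ 15.8 cm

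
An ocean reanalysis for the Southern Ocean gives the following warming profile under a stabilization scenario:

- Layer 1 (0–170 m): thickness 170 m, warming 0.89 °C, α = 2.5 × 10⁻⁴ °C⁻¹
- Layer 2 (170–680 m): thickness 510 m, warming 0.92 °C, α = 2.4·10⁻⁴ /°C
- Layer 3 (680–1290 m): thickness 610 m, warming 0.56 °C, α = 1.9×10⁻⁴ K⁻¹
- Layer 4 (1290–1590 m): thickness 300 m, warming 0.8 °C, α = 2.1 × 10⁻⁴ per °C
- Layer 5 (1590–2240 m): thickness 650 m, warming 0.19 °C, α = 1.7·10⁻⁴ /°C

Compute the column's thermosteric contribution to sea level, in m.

0.89 × 2.5×10⁻⁴ × 170 = 0.037825 m
170–680 m: 510 × 2.4×10⁻⁴ × 0.92 = 0.112608 m
Layer 3: 1.9×10⁻⁴ × 0.56 × 610 = 0.064904 m
0.8 × 300 × 2.1×10⁻⁴ = 0.05040 m
1590–2240 m: 0.19 × 1.7×10⁻⁴ × 650 = 0.020995 m
Δh = 0.037825 + 0.112608 + 0.064904 + 0.05040 + 0.020995 = 0.286732 m

Δh ≈ 0.287 m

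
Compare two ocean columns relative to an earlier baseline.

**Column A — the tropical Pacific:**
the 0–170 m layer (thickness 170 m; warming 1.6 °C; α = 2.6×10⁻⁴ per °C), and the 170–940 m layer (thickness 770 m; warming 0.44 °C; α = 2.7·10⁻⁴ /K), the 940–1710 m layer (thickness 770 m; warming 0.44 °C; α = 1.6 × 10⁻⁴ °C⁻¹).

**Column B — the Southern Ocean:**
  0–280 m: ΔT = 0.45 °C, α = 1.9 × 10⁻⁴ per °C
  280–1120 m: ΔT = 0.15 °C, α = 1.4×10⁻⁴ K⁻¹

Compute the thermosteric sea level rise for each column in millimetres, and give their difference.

A: 220 mm; B: 42 mm; difference 170 mm

A 0–170 m: 2.6×10⁻⁴ × 1.6 × 170 = 0.07072 m
A 0.44 × 2.7×10⁻⁴ × 770 = 0.091476 m
A 1.6×10⁻⁴ × 770 × 0.44 = 0.054208 m
A total: 0.216404 m
B 0–280 m: 280 × 1.9×10⁻⁴ × 0.45 = 0.02394 m
B Layer 2: 0.15 × 1.4×10⁻⁴ × 840 = 0.01764 m
B total: 0.04158 m
Difference: 0.216404 − 0.04158 = 0.174824 m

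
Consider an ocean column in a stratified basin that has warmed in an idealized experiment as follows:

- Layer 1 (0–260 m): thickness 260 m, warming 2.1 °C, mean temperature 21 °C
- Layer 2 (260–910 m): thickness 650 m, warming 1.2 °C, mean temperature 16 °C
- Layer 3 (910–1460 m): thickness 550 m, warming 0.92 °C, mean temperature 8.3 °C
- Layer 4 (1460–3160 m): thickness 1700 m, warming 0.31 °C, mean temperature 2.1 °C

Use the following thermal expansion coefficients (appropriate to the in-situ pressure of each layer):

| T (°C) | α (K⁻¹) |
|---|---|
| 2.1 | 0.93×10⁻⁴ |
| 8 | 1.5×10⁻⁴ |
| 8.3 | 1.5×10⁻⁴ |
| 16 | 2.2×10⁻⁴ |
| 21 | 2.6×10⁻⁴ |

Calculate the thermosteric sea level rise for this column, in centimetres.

Δh = 43.8 cm

Layer 1 at 21 °C → α = 2.6×10⁻⁴ K⁻¹
Layer 2 at 16 °C → α = 2.2×10⁻⁴ K⁻¹
Layer 3 at 8.3 °C → α = 1.5×10⁻⁴ K⁻¹
Layer 4 at 2.1 °C → α = 0.93×10⁻⁴ K⁻¹
260 × 2.1 × 2.6×10⁻⁴ = 0.14196 m
260–910 m: 650 × 2.2×10⁻⁴ × 1.2 = 0.17160 m
550 × 1.5×10⁻⁴ × 0.92 = 0.07590 m
1460–3160 m: 0.93×10⁻⁴ × 0.31 × 1700 = 0.049011 m
Δh = 0.14196 + 0.17160 + 0.07590 + 0.049011 = 0.438471 m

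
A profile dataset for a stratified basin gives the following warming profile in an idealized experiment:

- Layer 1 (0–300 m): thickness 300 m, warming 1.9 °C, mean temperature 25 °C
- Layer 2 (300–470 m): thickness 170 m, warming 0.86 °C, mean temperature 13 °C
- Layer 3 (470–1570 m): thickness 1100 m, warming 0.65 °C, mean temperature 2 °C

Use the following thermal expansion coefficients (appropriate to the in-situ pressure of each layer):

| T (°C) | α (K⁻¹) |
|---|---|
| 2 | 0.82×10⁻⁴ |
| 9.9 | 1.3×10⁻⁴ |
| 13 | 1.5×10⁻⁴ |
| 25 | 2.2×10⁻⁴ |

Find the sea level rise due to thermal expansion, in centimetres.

Δh = 21 cm

Layer 1 at 25 °C → α = 2.2×10⁻⁴ K⁻¹
Layer 2 at 13 °C → α = 1.5×10⁻⁴ K⁻¹
Layer 3 at 2 °C → α = 0.82×10⁻⁴ K⁻¹
Layer 1: 300 × 1.9 × 2.2×10⁻⁴ = 0.12540 m
Layer 2: 0.86 × 170 × 1.5×10⁻⁴ = 0.02193 m
0.65 × 0.82×10⁻⁴ × 1100 = 0.05863 m
Δh = 0.12540 + 0.02193 + 0.05863 = 0.20596 m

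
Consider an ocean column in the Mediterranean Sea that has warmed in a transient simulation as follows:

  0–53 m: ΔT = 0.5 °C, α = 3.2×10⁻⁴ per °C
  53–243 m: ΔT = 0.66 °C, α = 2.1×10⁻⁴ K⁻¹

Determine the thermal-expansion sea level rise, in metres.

Layer 1: 0.5 × 53 × 3.2×10⁻⁴ = 0.00848 m
Layer 2: 190 × 2.1×10⁻⁴ × 0.66 = 0.026334 m
Δh = 0.00848 + 0.026334 = 0.034814 m ≈ 0.0348 m

0.0348 m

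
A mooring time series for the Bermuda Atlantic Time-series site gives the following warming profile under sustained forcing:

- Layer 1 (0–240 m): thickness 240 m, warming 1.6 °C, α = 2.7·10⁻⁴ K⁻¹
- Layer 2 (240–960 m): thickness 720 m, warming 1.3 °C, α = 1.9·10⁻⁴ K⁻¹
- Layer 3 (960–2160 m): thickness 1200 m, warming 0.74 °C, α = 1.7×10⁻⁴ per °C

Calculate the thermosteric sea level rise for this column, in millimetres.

Δh ≈ 432 mm

Layer 1: 2.7×10⁻⁴ × 1.6 × 240 = 0.10368 m
Layer 2: 720 × 1.9×10⁻⁴ × 1.3 = 0.17784 m
Layer 3: 1.7×10⁻⁴ × 0.74 × 1200 = 0.15096 m
Δh = 0.10368 + 0.17784 + 0.15096 = 0.43248 m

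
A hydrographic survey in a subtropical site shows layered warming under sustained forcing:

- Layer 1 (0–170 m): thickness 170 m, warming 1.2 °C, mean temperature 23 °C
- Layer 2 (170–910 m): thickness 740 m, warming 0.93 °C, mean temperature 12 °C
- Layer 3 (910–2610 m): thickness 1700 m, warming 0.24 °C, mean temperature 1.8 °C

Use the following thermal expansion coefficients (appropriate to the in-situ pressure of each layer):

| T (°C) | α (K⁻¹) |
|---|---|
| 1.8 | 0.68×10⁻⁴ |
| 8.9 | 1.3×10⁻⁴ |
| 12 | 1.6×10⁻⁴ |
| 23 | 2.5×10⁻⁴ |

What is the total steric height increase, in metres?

Layer 1 at 23 °C → α = 2.5×10⁻⁴ K⁻¹
Layer 2 at 12 °C → α = 1.6×10⁻⁴ K⁻¹
Layer 3 at 1.8 °C → α = 0.68×10⁻⁴ K⁻¹
Layer 1: 2.5×10⁻⁴ × 170 × 1.2 = 0.05100 m
Layer 2: 0.93 × 1.6×10⁻⁴ × 740 = 0.110112 m
Layer 3: 0.24 × 0.68×10⁻⁴ × 1700 = 0.027744 m
Δh = 0.05100 + 0.110112 + 0.027744 = 0.188856 m ≈ 0.19 m

about 0.19 m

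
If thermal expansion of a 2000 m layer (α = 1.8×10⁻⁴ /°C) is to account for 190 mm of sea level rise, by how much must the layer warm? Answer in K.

ΔT = Δh/(αH) = 0.19 / (1.8×10⁻⁴ × 2000) ≈ 0.5278 K

about 0.528 K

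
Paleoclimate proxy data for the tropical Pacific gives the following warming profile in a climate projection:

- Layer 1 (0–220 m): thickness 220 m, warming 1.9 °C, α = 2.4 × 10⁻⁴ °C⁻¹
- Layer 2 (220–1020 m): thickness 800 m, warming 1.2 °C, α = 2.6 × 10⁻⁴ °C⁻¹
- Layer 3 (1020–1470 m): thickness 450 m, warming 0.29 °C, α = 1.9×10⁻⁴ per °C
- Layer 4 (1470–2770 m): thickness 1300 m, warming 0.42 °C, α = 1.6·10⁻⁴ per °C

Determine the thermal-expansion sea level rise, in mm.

about 462 mm

220 × 2.4×10⁻⁴ × 1.9 = 0.10032 m
2.6×10⁻⁴ × 1.2 × 800 = 0.24960 m
0.29 × 1.9×10⁻⁴ × 450 = 0.024795 m
1.6×10⁻⁴ × 1300 × 0.42 = 0.08736 m
Δh = 0.10032 + 0.24960 + 0.024795 + 0.08736 = 0.462075 m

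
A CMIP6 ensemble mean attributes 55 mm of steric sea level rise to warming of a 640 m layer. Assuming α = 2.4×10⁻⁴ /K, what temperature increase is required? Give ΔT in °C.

ΔT = Δh/(αH) = 0.055 / (2.4×10⁻⁴ × 640) ≈ 0.3581 °C

ΔT ≈ 0.358 °C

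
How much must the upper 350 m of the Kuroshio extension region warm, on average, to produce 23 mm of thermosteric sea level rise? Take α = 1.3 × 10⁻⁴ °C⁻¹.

ΔT = Δh/(αH) = 0.023 / (1.3×10⁻⁴ × 350) ≈ 0.5055 °C

ΔT ≈ 0.51 °C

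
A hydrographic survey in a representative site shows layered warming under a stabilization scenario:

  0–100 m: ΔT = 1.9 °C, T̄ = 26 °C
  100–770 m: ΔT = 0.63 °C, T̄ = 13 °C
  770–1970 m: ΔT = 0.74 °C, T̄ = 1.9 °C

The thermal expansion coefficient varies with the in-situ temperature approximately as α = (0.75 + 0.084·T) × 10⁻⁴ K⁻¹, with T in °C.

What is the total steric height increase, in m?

0.21 m of thermosteric rise

Layer 1: α = (0.75 + 0.084×26)×10⁻⁴ = 2.934×10⁻⁴ K⁻¹
Layer 2: α = (0.75 + 0.084×13)×10⁻⁴ = 1.842×10⁻⁴ K⁻¹
Layer 3: α = (0.75 + 0.084×1.9)×10⁻⁴ = 0.9096×10⁻⁴ K⁻¹
Layer 1: 100 × 2.934×10⁻⁴ × 1.9 = 0.055746 m
670 × 0.63 × 1.842×10⁻⁴ = 0.07775082 m
0.9096×10⁻⁴ × 0.74 × 1200 = 0.08077248 m
Δh = 0.055746 + 0.07775082 + 0.08077248 = 0.2142693 m ≈ 0.21 m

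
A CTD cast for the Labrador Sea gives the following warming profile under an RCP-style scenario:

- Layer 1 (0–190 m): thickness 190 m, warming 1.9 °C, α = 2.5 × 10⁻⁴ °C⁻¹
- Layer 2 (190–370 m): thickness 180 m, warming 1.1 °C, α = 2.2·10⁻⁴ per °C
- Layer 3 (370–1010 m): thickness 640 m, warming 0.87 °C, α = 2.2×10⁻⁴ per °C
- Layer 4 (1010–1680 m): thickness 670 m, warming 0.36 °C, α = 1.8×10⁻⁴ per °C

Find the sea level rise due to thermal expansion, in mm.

Δh ≈ 300 mm

Layer 1: 190 × 1.9 × 2.5×10⁻⁴ = 0.09025 m
Layer 2: 2.2×10⁻⁴ × 180 × 1.1 = 0.04356 m
Layer 3: 0.87 × 2.2×10⁻⁴ × 640 = 0.122496 m
0.36 × 670 × 1.8×10⁻⁴ = 0.043416 m
Δh = 0.09025 + 0.04356 + 0.122496 + 0.043416 = 0.299722 m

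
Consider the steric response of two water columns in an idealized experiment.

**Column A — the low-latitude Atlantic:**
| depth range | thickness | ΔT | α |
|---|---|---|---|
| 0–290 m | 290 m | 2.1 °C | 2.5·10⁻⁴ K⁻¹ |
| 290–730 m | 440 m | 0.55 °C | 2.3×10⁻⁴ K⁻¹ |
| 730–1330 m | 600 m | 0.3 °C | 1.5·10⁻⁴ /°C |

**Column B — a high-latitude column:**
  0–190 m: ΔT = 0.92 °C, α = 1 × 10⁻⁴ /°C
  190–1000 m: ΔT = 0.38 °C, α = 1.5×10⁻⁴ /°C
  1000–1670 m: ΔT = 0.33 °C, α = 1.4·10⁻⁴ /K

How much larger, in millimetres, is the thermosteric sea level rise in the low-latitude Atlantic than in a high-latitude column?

Δh_A − Δh_B ≈ 140 mm

A Layer 1: 2.1 × 290 × 2.5×10⁻⁴ = 0.15225 m
A 290–730 m: 2.3×10⁻⁴ × 0.55 × 440 = 0.05566 m
A 1.5×10⁻⁴ × 0.3 × 600 = 0.02700 m
A total: 0.23491 m
B 190 × 1×10⁻⁴ × 0.92 = 0.01748 m
B Layer 2: 1.5×10⁻⁴ × 810 × 0.38 = 0.04617 m
B Layer 3: 1.4×10⁻⁴ × 670 × 0.33 = 0.030954 m
B total: 0.094604 m
Difference: 0.23491 − 0.094604 = 0.140306 m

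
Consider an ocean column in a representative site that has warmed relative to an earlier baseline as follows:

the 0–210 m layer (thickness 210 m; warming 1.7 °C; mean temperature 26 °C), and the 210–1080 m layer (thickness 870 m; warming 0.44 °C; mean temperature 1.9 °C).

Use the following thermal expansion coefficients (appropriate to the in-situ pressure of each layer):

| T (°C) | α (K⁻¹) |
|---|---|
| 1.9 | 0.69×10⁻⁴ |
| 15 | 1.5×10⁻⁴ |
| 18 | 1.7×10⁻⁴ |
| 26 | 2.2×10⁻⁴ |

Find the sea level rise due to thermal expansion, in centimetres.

Δh = 10.5 cm

Layer 1 at 26 °C → α = 2.2×10⁻⁴ K⁻¹
Layer 2 at 1.9 °C → α = 0.69×10⁻⁴ K⁻¹
Layer 1: 210 × 1.7 × 2.2×10⁻⁴ = 0.07854 m
Layer 2: 0.44 × 870 × 0.69×10⁻⁴ = 0.0264132 m
Δh = 0.07854 + 0.0264132 = 0.1049532 m ≈ 10.5 cm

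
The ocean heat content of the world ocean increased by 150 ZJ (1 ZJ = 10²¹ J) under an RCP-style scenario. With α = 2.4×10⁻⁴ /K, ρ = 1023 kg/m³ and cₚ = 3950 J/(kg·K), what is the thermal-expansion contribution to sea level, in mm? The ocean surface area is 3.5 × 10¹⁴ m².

25.5 mm

Per unit area: Q = 150×10²¹ / (3.5×10¹⁴) ≈ 4.286×10⁸ J/m²
Δh = αQ/(ρcₚ) = 2.4×10⁻⁴ × 4.286×10⁸ / (1023 × 3950) ≈ 0.025456 m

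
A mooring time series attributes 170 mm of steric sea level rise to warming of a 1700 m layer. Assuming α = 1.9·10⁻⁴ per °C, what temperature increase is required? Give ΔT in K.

about 0.526 K

ΔT = Δh/(αH) = 0.17 / (1.9×10⁻⁴ × 1700) ≈ 0.5263 K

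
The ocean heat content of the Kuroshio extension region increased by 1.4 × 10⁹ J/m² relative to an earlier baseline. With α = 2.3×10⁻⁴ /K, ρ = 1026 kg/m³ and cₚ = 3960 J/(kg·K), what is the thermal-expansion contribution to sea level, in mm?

about 79.3 mm

Δh = αQ/(ρcₚ) = 2.3×10⁻⁴ × 1.4×10⁹ / (1026 × 3960) ≈ 0.079253 m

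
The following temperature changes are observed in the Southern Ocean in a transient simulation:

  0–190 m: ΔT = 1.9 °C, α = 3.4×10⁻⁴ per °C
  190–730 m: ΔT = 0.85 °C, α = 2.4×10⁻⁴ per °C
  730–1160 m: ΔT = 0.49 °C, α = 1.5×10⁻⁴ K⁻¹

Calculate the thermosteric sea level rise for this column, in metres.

0.265 m of thermosteric rise

Layer 1: 3.4×10⁻⁴ × 1.9 × 190 = 0.12274 m
540 × 2.4×10⁻⁴ × 0.85 = 0.11016 m
430 × 1.5×10⁻⁴ × 0.49 = 0.031605 m
Δh = 0.12274 + 0.11016 + 0.031605 = 0.264505 m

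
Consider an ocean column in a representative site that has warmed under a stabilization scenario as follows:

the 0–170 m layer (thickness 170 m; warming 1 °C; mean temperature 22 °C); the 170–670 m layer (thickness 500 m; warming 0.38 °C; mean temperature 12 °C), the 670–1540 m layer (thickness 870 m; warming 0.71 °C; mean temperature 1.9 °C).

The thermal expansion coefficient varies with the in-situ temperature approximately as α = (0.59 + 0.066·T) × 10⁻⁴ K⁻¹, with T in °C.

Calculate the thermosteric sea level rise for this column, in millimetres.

Δh ≈ 105 mm

Layer 1: α = (0.59 + 0.066×22)×10⁻⁴ = 2.042×10⁻⁴ K⁻¹
Layer 2: α = (0.59 + 0.066×12)×10⁻⁴ = 1.382×10⁻⁴ K⁻¹
Layer 3: α = (0.59 + 0.066×1.9)×10⁻⁴ = 0.7154×10⁻⁴ K⁻¹
170 × 2.042×10⁻⁴ × 1 = 0.034714 m
500 × 1.382×10⁻⁴ × 0.38 = 0.026258 m
Layer 3: 0.7154×10⁻⁴ × 0.71 × 870 = 0.044190258 m
Δh = 0.034714 + 0.026258 + 0.044190258 = 0.105162258 m ≈ 105 mm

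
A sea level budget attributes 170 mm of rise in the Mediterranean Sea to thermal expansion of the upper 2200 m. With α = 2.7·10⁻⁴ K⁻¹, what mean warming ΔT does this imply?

ΔT ≈ 0.286 K

ΔT = Δh/(αH) = 0.17 / (2.7×10⁻⁴ × 2200) ≈ 0.2862 K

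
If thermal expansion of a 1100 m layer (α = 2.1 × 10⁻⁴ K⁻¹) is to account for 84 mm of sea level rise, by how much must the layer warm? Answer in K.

ΔT = Δh/(αH) = 0.084 / (2.1×10⁻⁴ × 1100) ≈ 0.3636 K

0.36 K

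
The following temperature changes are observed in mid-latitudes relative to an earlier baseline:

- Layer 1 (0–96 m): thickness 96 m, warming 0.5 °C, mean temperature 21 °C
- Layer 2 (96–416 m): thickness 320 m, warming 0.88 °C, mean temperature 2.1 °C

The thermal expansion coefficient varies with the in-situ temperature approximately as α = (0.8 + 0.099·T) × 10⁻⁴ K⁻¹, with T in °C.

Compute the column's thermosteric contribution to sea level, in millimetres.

Layer 1: α = (0.8 + 0.099×21)×10⁻⁴ = 2.879×10⁻⁴ K⁻¹
Layer 2: α = (0.8 + 0.099×2.1)×10⁻⁴ = 1.0079×10⁻⁴ K⁻¹
Layer 1: 0.5 × 96 × 2.879×10⁻⁴ = 0.0138192 m
Layer 2: 0.88 × 320 × 1.0079×10⁻⁴ = 0.028382464 m
Δh = 0.0138192 + 0.028382464 = 0.042201664 m ≈ 42 mm

Δh = 42 mm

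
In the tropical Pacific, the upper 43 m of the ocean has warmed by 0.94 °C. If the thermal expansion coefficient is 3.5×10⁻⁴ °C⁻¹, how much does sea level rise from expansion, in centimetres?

1.4 cm

Δh = αΔT·H = 3.5×10⁻⁴ × 0.94 × 43 = 0.014147 m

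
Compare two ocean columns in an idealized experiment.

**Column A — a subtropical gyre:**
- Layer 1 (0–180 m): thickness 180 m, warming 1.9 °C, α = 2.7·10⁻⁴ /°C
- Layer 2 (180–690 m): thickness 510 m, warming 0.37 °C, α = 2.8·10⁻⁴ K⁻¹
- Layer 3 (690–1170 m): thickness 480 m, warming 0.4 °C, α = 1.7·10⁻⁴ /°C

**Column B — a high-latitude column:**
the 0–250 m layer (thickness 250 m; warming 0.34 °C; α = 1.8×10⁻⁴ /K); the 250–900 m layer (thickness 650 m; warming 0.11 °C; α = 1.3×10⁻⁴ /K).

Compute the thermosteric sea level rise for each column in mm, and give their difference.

Δh_A ≈ 180 mm, Δh_B ≈ 25 mm; difference ≈ 150 mm

A 0–180 m: 1.9 × 2.7×10⁻⁴ × 180 = 0.09234 m
A Layer 2: 510 × 0.37 × 2.8×10⁻⁴ = 0.052836 m
A 690–1170 m: 480 × 1.7×10⁻⁴ × 0.4 = 0.03264 m
A total: 0.177816 m
B Layer 1: 250 × 1.8×10⁻⁴ × 0.34 = 0.01530 m
B Layer 2: 650 × 1.3×10⁻⁴ × 0.11 = 0.009295 m
B total: 0.024595 m
Difference: 0.177816 − 0.024595 = 0.153221 m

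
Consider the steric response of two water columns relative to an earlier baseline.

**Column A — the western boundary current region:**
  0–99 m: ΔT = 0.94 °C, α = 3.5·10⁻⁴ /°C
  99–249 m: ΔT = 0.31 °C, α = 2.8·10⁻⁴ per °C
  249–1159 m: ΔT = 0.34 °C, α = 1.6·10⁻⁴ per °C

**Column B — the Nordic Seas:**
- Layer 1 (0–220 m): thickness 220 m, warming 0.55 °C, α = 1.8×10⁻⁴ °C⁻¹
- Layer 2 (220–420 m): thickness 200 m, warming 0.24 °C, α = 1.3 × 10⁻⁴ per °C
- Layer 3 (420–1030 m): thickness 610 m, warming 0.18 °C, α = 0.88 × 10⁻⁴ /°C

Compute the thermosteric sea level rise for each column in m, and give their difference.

A Layer 1: 0.94 × 99 × 3.5×10⁻⁴ = 0.032571 m
A Layer 2: 0.31 × 2.8×10⁻⁴ × 150 = 0.01302 m
A 249–1159 m: 910 × 1.6×10⁻⁴ × 0.34 = 0.049504 m
A total: 0.095095 m
B Layer 1: 0.55 × 220 × 1.8×10⁻⁴ = 0.02178 m
B 220–420 m: 0.24 × 200 × 1.3×10⁻⁴ = 0.00624 m
B 0.88×10⁻⁴ × 610 × 0.18 = 0.0096624 m
B total: 0.0376824 m
Difference: 0.095095 − 0.0376824 = 0.0574126 m

A: 0.095 m; B: 0.038 m; difference 0.057 m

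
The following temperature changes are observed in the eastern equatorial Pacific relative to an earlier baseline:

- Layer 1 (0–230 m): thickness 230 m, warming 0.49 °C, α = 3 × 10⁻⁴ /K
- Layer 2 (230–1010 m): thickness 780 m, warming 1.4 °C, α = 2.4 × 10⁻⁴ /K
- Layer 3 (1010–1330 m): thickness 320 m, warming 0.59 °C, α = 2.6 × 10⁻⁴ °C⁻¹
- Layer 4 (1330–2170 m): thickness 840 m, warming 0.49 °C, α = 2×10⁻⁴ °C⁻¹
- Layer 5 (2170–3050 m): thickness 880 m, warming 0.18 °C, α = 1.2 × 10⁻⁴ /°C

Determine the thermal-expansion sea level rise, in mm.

Δh = 450 mm

230 × 3×10⁻⁴ × 0.49 = 0.03381 m
Layer 2: 2.4×10⁻⁴ × 780 × 1.4 = 0.26208 m
1010–1330 m: 320 × 0.59 × 2.6×10⁻⁴ = 0.049088 m
Layer 4: 840 × 2×10⁻⁴ × 0.49 = 0.08232 m
2170–3050 m: 0.18 × 1.2×10⁻⁴ × 880 = 0.019008 m
Δh = 0.03381 + 0.26208 + 0.049088 + 0.08232 + 0.019008 = 0.446306 m ≈ 450 mm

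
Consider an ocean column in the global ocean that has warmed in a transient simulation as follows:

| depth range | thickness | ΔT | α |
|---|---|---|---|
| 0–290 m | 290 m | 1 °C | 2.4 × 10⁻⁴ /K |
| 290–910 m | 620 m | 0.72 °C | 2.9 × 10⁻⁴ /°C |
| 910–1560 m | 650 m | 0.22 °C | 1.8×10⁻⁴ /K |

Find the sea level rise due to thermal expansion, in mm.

Layer 1: 1 × 290 × 2.4×10⁻⁴ = 0.06960 m
Layer 2: 0.72 × 2.9×10⁻⁴ × 620 = 0.129456 m
Layer 3: 1.8×10⁻⁴ × 650 × 0.22 = 0.02574 m
Δh = 0.06960 + 0.129456 + 0.02574 = 0.224796 m

225 mm of thermosteric rise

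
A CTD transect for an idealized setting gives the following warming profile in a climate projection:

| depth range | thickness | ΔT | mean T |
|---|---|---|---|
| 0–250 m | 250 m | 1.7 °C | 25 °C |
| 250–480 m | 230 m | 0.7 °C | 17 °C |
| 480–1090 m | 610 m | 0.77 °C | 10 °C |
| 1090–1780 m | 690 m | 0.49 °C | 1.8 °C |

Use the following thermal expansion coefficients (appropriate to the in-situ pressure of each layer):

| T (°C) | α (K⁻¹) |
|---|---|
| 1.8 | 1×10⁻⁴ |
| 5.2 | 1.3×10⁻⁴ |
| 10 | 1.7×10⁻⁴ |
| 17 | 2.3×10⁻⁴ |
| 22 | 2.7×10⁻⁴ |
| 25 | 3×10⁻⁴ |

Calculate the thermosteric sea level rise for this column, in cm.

Layer 1 at 25 °C → α = 3×10⁻⁴ K⁻¹
Layer 2 at 17 °C → α = 2.3×10⁻⁴ K⁻¹
Layer 3 at 10 °C → α = 1.7×10⁻⁴ K⁻¹
Layer 4 at 1.8 °C → α = 1×10⁻⁴ K⁻¹
0–250 m: 250 × 1.7 × 3×10⁻⁴ = 0.12750 m
250–480 m: 0.7 × 2.3×10⁻⁴ × 230 = 0.03703 m
Layer 3: 610 × 1.7×10⁻⁴ × 0.77 = 0.079849 m
Layer 4: 0.49 × 690 × 1×10⁻⁴ = 0.03381 m
Δh = 0.12750 + 0.03703 + 0.079849 + 0.03381 = 0.278189 m ≈ 27.8 cm

Δh = 27.8 cm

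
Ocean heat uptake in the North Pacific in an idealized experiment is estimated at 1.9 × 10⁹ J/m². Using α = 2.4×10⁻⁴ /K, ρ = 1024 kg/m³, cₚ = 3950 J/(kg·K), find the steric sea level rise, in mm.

Δh = αQ/(ρcₚ) = 2.4×10⁻⁴ × 1.9×10⁹ / (1024 × 3950) ≈ 0.11274 m

about 113 mm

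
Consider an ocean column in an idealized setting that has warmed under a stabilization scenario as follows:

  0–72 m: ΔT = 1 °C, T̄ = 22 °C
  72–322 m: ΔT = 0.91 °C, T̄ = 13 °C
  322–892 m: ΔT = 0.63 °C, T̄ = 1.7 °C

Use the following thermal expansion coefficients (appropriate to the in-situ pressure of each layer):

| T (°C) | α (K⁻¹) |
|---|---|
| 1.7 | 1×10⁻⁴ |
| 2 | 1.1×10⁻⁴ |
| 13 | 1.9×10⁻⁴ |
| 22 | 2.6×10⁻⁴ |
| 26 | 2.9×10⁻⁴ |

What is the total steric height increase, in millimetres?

about 98 mm

Layer 1 at 22 °C → α = 2.6×10⁻⁴ K⁻¹
Layer 2 at 13 °C → α = 1.9×10⁻⁴ K⁻¹
Layer 3 at 1.7 °C → α = 1×10⁻⁴ K⁻¹
Layer 1: 72 × 2.6×10⁻⁴ × 1 = 0.01872 m
Layer 2: 0.91 × 1.9×10⁻⁴ × 250 = 0.043225 m
Layer 3: 1×10⁻⁴ × 0.63 × 570 = 0.03591 m
Δh = 0.01872 + 0.043225 + 0.03591 = 0.097855 m ≈ 98 mm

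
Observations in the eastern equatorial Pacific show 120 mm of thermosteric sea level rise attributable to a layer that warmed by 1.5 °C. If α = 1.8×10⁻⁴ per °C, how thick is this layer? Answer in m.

H = Δh/(αΔT) = 0.12 / (1.8×10⁻⁴ × 1.5) ≈ 444.4 m

444 m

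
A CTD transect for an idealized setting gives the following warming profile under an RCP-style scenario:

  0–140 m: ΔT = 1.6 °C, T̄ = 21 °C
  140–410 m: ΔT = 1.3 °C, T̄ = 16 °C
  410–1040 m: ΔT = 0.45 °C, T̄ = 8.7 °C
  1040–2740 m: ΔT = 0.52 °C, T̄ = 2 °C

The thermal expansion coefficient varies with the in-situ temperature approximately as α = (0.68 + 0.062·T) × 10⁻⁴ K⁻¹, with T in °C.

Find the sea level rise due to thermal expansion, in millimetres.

Layer 1: α = (0.68 + 0.062×21)×10⁻⁴ = 1.982×10⁻⁴ K⁻¹
Layer 2: α = (0.68 + 0.062×16)×10⁻⁴ = 1.672×10⁻⁴ K⁻¹
Layer 3: α = (0.68 + 0.062×8.7)×10⁻⁴ = 1.2194×10⁻⁴ K⁻¹
Layer 4: α = (0.68 + 0.062×2)×10⁻⁴ = 0.804×10⁻⁴ K⁻¹
0–140 m: 1.6 × 1.982×10⁻⁴ × 140 = 0.0443968 m
140–410 m: 1.672×10⁻⁴ × 270 × 1.3 = 0.0586872 m
0.45 × 630 × 1.2194×10⁻⁴ = 0.03456999 m
0.52 × 1700 × 0.804×10⁻⁴ = 0.0710736 m
Δh = 0.0443968 + 0.0586872 + 0.03456999 + 0.0710736 = 0.20872759 m

Δh ≈ 209 mm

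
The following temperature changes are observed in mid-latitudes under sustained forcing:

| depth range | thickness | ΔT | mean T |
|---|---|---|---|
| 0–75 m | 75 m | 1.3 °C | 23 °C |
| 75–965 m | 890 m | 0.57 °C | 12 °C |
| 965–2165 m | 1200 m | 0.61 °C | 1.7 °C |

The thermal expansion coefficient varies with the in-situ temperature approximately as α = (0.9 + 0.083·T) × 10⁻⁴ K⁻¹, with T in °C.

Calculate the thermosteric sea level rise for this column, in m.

Layer 1: α = (0.9 + 0.083×23)×10⁻⁴ = 2.809×10⁻⁴ K⁻¹
Layer 2: α = (0.9 + 0.083×12)×10⁻⁴ = 1.896×10⁻⁴ K⁻¹
Layer 3: α = (0.9 + 0.083×1.7)×10⁻⁴ = 1.0411×10⁻⁴ K⁻¹
0–75 m: 2.809×10⁻⁴ × 1.3 × 75 = 0.02738775 m
75–965 m: 890 × 1.896×10⁻⁴ × 0.57 = 0.09618408 m
Layer 3: 0.61 × 1.0411×10⁻⁴ × 1200 = 0.07620852 m
Δh = 0.02738775 + 0.09618408 + 0.07620852 = 0.19978035 m

about 0.20 m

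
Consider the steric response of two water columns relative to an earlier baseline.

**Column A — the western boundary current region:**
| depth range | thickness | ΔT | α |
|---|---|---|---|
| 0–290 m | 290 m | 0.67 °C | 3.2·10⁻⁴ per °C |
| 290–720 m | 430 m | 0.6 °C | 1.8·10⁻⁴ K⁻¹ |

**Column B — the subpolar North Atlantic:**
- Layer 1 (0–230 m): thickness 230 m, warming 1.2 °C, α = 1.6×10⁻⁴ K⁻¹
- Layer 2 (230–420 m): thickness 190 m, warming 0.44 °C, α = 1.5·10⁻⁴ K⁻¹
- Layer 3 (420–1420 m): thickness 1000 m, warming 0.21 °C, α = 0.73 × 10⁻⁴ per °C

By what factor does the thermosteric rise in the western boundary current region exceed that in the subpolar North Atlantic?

1.5

A 0.67 × 3.2×10⁻⁴ × 290 = 0.062176 m
A 290–720 m: 1.8×10⁻⁴ × 0.6 × 430 = 0.04644 m
A total: 0.108616 m
B Layer 1: 1.6×10⁻⁴ × 1.2 × 230 = 0.04416 m
B Layer 2: 1.5×10⁻⁴ × 0.44 × 190 = 0.01254 m
B Layer 3: 0.21 × 1000 × 0.73×10⁻⁴ = 0.01533 m
B total: 0.07203 m
Ratio: 0.108616 / 0.07203 ≈ 1.508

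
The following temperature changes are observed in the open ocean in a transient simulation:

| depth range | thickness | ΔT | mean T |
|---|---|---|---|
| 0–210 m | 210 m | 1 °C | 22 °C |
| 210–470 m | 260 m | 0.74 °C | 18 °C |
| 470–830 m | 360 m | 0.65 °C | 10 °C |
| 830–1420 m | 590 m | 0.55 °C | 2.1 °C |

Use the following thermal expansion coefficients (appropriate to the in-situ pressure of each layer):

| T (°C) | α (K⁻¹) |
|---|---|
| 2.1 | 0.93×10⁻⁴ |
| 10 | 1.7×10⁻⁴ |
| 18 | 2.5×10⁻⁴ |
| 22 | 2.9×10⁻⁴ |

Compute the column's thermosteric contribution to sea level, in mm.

179 mm of thermosteric rise

Layer 1 at 22 °C → α = 2.9×10⁻⁴ K⁻¹
Layer 2 at 18 °C → α = 2.5×10⁻⁴ K⁻¹
Layer 3 at 10 °C → α = 1.7×10⁻⁴ K⁻¹
Layer 4 at 2.1 °C → α = 0.93×10⁻⁴ K⁻¹
1 × 210 × 2.9×10⁻⁴ = 0.06090 m
210–470 m: 260 × 0.74 × 2.5×10⁻⁴ = 0.04810 m
0.65 × 360 × 1.7×10⁻⁴ = 0.03978 m
Layer 4: 590 × 0.93×10⁻⁴ × 0.55 = 0.0301785 m
Δh = 0.06090 + 0.04810 + 0.03978 + 0.0301785 = 0.1789585 m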